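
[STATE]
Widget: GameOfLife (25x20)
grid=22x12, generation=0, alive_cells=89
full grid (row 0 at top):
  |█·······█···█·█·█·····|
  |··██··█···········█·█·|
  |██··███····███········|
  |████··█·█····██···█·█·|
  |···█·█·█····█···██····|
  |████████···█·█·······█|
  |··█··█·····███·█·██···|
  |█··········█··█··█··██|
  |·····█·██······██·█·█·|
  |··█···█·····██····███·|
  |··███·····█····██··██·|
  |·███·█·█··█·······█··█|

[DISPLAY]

Gen: 0                   
█·······█···█·█·█·····   
··██··█···········█·█·   
██··███····███········   
████··█·█····██···█·█·   
···█·█·█····█···██····   
████████···█·█·······█   
··█··█·····███·█·██···   
█··········█··█··█··██   
·····█·██······██·█·█·   
··█···█·····██····███·   
··███·····█····██··██·   
·███·█·█··█·······█··█   
                         
                         
                         
                         
                         
                         
                         


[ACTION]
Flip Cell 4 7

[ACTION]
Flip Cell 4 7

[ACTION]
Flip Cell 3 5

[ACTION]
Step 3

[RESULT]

Gen: 3                   
··█···················   
·█·██······█··█·······   
·███·······█···█······   
··········█·····█·····   
············█····███··   
·············█······█·   
·····███·█··█·██·····█   
·····███··█·█···█·····   
····███·····██···█···█   
···██········█·······█   
···█·█···········████·   
····█··············██·   
                         
                         
                         
                         
                         
                         
                         


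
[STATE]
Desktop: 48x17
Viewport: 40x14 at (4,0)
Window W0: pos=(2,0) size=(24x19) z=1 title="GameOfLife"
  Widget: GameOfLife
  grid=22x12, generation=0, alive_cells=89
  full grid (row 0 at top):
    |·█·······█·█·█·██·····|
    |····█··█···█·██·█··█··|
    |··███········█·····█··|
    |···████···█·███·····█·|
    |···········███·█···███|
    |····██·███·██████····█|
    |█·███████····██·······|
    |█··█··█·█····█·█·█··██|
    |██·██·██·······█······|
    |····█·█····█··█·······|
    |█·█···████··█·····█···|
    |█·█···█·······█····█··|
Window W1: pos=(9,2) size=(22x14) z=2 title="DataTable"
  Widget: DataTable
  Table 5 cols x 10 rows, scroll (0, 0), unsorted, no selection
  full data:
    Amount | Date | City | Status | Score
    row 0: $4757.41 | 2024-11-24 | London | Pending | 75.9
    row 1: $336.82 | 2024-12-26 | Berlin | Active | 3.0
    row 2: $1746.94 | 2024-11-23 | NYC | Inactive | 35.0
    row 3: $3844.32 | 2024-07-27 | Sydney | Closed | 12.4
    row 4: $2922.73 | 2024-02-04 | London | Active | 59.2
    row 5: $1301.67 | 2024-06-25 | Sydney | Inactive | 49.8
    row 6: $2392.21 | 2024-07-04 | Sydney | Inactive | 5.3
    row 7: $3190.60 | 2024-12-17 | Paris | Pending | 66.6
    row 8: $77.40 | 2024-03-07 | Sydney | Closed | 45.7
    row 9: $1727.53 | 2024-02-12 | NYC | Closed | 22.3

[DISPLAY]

━━━━━━━━━━━━━━━━━━━━━┓                  
GameOfLife           ┃                  
─────┏━━━━━━━━━━━━━━━━━━━━┓             
en: 0┃ DataTable          ┃             
█····┠────────────────────┨             
···█·┃Amount  │Date      │┃             
·███·┃────────┼──────────┼┃             
··███┃$4757.41│2024-11-24│┃             
·····┃$336.82 │2024-12-26│┃             
···██┃$1746.94│2024-11-23│┃             
·████┃$3844.32│2024-07-27│┃             
··█··┃$2922.73│2024-02-04│┃             
█·██·┃$1301.67│2024-06-25│┃             
···█·┃$2392.21│2024-07-04│┃             


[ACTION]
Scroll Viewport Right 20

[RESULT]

━━━━━━━━━━━━━━━━━┓                      
OfLife           ┃                      
─┏━━━━━━━━━━━━━━━━━━━━┓                 
0┃ DataTable          ┃                 
·┠────────────────────┨                 
·┃Amount  │Date      │┃                 
·┃────────┼──────────┼┃                 
█┃$4757.41│2024-11-24│┃                 
·┃$336.82 │2024-12-26│┃                 
█┃$1746.94│2024-11-23│┃                 
█┃$3844.32│2024-07-27│┃                 
·┃$2922.73│2024-02-04│┃                 
·┃$1301.67│2024-06-25│┃                 
·┃$2392.21│2024-07-04│┃                 


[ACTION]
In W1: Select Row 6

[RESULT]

━━━━━━━━━━━━━━━━━┓                      
OfLife           ┃                      
─┏━━━━━━━━━━━━━━━━━━━━┓                 
0┃ DataTable          ┃                 
·┠────────────────────┨                 
·┃Amount  │Date      │┃                 
·┃────────┼──────────┼┃                 
█┃$4757.41│2024-11-24│┃                 
·┃$336.82 │2024-12-26│┃                 
█┃$1746.94│2024-11-23│┃                 
█┃$3844.32│2024-07-27│┃                 
·┃$2922.73│2024-02-04│┃                 
·┃$1301.67│2024-06-25│┃                 
·┃>2392.21│2024-07-04│┃                 


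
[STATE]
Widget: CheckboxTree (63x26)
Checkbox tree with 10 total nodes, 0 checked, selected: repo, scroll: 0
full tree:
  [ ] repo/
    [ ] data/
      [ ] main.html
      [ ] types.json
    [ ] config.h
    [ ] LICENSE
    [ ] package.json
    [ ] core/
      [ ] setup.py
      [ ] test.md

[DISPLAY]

>[ ] repo/                                                     
   [ ] data/                                                   
     [ ] main.html                                             
     [ ] types.json                                            
   [ ] config.h                                                
   [ ] LICENSE                                                 
   [ ] package.json                                            
   [ ] core/                                                   
     [ ] setup.py                                              
     [ ] test.md                                               
                                                               
                                                               
                                                               
                                                               
                                                               
                                                               
                                                               
                                                               
                                                               
                                                               
                                                               
                                                               
                                                               
                                                               
                                                               
                                                               


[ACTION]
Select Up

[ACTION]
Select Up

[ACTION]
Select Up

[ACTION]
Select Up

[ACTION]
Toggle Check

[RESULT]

>[x] repo/                                                     
   [x] data/                                                   
     [x] main.html                                             
     [x] types.json                                            
   [x] config.h                                                
   [x] LICENSE                                                 
   [x] package.json                                            
   [x] core/                                                   
     [x] setup.py                                              
     [x] test.md                                               
                                                               
                                                               
                                                               
                                                               
                                                               
                                                               
                                                               
                                                               
                                                               
                                                               
                                                               
                                                               
                                                               
                                                               
                                                               
                                                               


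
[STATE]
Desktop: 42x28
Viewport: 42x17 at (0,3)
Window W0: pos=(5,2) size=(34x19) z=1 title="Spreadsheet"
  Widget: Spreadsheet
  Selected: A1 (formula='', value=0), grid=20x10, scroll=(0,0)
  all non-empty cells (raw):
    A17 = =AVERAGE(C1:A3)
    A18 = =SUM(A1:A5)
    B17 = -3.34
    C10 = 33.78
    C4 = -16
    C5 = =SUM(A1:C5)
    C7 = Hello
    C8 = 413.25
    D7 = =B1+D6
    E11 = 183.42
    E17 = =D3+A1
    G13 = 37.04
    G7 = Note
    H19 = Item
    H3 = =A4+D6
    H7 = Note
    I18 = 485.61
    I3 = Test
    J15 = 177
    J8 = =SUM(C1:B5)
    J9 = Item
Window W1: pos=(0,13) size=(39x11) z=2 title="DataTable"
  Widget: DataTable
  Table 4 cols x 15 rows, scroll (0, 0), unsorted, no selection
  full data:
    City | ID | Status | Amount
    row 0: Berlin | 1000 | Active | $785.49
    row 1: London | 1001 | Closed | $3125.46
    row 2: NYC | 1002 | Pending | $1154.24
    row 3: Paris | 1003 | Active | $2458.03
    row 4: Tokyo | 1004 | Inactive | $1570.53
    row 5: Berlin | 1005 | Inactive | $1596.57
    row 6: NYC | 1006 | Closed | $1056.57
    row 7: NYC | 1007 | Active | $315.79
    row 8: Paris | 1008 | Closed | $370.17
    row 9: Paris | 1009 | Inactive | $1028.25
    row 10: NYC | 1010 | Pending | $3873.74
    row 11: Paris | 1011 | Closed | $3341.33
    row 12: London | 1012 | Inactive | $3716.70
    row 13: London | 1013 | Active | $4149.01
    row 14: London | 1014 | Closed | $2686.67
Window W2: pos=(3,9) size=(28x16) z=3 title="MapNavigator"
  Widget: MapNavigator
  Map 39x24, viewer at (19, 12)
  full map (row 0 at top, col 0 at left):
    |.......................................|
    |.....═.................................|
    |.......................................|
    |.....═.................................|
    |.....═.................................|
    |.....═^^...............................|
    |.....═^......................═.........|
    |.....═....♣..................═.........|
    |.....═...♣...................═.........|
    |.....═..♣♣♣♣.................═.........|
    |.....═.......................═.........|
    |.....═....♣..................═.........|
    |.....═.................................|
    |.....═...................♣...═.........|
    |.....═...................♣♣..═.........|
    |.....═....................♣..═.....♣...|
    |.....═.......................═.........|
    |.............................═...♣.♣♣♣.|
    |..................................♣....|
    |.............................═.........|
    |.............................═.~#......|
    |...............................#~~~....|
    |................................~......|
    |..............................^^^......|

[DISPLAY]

     ┃ Spreadsheet                    ┃   
     ┠────────────────────────────────┨   
     ┃A1:                             ┃   
     ┃       A       B       C       D┃   
     ┃--------------------------------┃   
     ┃  1      [0]       0       0    ┃   
   ┏━━━━━━━━━━━━━━━━━━━━━━━━━━┓  0    ┃   
   ┃ MapNavigator             ┃  0    ┃   
   ┠──────────────────────────┨-16    ┃   
   ┃^......................═..┃!      ┃   
┏━━┃....♣..................═..┃━━━━━━━┓   
┃ D┃...♣...................═..┃       ┃   
┠──┃..♣♣♣♣.................═..┃───────┨   
┃Ci┃.......................═..┃       ┃   
┃──┃....♣..................═..┃       ┃   
┃Be┃.............@............┃       ┃   
┃Lo┃...................♣...═..┃       ┃   


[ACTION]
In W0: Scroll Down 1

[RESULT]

     ┃ Spreadsheet                    ┃   
     ┠────────────────────────────────┨   
     ┃A1:                             ┃   
     ┃       A       B       C       D┃   
     ┃--------------------------------┃   
     ┃  2        0       0       0    ┃   
   ┏━━━━━━━━━━━━━━━━━━━━━━━━━━┓  0    ┃   
   ┃ MapNavigator             ┃-16    ┃   
   ┠──────────────────────────┨!      ┃   
   ┃^......................═..┃  0    ┃   
┏━━┃....♣..................═..┃━━━━━━━┓   
┃ D┃...♣...................═..┃       ┃   
┠──┃..♣♣♣♣.................═..┃───────┨   
┃Ci┃.......................═..┃       ┃   
┃──┃....♣..................═..┃       ┃   
┃Be┃.............@............┃       ┃   
┃Lo┃...................♣...═..┃       ┃   


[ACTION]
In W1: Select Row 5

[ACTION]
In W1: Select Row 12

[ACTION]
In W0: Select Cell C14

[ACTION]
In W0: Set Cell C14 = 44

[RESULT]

     ┃ Spreadsheet                    ┃   
     ┠────────────────────────────────┨   
     ┃C14: 44                         ┃   
     ┃       A       B       C       D┃   
     ┃--------------------------------┃   
     ┃  2        0       0       0    ┃   
   ┏━━━━━━━━━━━━━━━━━━━━━━━━━━┓  0    ┃   
   ┃ MapNavigator             ┃-16    ┃   
   ┠──────────────────────────┨!      ┃   
   ┃^......................═..┃  0    ┃   
┏━━┃....♣..................═..┃━━━━━━━┓   
┃ D┃...♣...................═..┃       ┃   
┠──┃..♣♣♣♣.................═..┃───────┨   
┃Ci┃.......................═..┃       ┃   
┃──┃....♣..................═..┃       ┃   
┃Be┃.............@............┃       ┃   
┃Lo┃...................♣...═..┃       ┃   


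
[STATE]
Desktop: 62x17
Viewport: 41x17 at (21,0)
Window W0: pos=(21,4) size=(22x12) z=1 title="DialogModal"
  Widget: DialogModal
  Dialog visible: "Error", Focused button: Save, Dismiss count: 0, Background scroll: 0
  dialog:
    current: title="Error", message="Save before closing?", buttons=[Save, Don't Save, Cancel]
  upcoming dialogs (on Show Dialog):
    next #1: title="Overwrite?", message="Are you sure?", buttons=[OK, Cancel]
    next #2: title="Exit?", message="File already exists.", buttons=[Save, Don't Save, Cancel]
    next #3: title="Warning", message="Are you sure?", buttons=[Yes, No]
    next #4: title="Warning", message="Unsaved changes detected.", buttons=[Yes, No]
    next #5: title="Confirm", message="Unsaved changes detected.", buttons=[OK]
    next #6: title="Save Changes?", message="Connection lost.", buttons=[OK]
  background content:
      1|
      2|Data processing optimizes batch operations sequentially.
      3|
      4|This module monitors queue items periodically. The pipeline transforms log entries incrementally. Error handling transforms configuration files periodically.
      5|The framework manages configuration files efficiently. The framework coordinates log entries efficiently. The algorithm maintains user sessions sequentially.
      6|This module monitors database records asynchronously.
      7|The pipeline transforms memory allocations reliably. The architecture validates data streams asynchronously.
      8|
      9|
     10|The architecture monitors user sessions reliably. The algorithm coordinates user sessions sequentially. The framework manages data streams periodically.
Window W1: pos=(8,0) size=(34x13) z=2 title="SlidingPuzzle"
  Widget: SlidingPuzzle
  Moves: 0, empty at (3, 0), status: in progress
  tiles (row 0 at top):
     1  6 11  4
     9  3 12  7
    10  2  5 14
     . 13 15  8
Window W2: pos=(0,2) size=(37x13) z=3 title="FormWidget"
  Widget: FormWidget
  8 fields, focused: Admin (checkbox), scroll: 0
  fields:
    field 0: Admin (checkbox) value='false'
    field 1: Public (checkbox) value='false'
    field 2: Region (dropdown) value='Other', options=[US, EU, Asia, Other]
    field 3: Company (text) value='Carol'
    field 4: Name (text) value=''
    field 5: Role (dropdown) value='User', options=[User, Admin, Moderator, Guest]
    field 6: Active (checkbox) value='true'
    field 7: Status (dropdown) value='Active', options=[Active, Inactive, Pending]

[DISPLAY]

━━━━━━━━━━━━━━━━━━━━┓                    
le                  ┃                    
━━━━━━━━━━━━━━━┓────┨                    
               ┃    ┃                    
───────────────┨    ┃┓                   
               ┃    ┃┃                   
               ┃    ┃┨                   
             ▼]┃    ┃┃                   
              ]┃    ┃┃                   
              ]┃    ┃┃                   
             ▼]┃    ┃┃                   
               ┃    ┃┃                   
e            ▼]┃━━━━┛┃                   
               ┃ansfo┃                   
━━━━━━━━━━━━━━━┛     ┃                   
┗━━━━━━━━━━━━━━━━━━━━┛                   
                                         


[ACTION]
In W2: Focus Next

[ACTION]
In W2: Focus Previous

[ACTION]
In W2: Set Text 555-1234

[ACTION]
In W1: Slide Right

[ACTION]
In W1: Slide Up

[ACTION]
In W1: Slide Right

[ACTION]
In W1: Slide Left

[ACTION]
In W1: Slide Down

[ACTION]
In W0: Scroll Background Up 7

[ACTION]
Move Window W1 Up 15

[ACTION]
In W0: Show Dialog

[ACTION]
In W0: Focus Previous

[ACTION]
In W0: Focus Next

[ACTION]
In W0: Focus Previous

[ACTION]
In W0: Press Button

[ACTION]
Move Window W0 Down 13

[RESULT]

━━━━━━━━━━━━━━━━━━━━┓                    
le                  ┃                    
━━━━━━━━━━━━━━━┓────┨                    
               ┃    ┃                    
───────────────┨    ┃                    
               ┃    ┃┓                   
               ┃    ┃┃                   
             ▼]┃    ┃┨                   
              ]┃    ┃┃                   
              ]┃    ┃┃                   
             ▼]┃    ┃┃                   
               ┃    ┃┃                   
e            ▼]┃━━━━┛┃                   
               ┃itors┃                   
━━━━━━━━━━━━━━━┛ansfo┃                   
┃                    ┃                   
┗━━━━━━━━━━━━━━━━━━━━┛                   


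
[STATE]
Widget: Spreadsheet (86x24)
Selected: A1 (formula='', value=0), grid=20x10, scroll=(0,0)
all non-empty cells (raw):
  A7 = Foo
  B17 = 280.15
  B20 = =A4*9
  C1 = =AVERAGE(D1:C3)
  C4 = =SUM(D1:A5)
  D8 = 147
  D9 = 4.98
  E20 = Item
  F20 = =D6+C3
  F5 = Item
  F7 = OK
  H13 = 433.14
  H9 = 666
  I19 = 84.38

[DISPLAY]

A1:                                                                                   
       A       B       C       D       E       F       G       H       I       J      
--------------------------------------------------------------------------------------
  1      [0]       0#CIRC!         0       0       0       0       0       0       0  
  2        0       0       0       0       0       0       0       0       0       0  
  3        0       0       0       0       0       0       0       0       0       0  
  4        0       0#CIRC!         0       0       0       0       0       0       0  
  5        0       0       0       0       0Item           0       0       0       0  
  6        0       0       0       0       0       0       0       0       0       0  
  7 Foo            0       0       0       0OK             0       0       0       0  
  8        0       0       0     147       0       0       0       0       0       0  
  9        0       0       0    4.98       0       0       0     666       0       0  
 10        0       0       0       0       0       0       0       0       0       0  
 11        0       0       0       0       0       0       0       0       0       0  
 12        0       0       0       0       0       0       0       0       0       0  
 13        0       0       0       0       0       0       0  433.14       0       0  
 14        0       0       0       0       0       0       0       0       0       0  
 15        0       0       0       0       0       0       0       0       0       0  
 16        0       0       0       0       0       0       0       0       0       0  
 17        0  280.15       0       0       0       0       0       0       0       0  
 18        0       0       0       0       0       0       0       0       0       0  
 19        0       0       0       0       0       0       0       0   84.38       0  
 20        0       0       0       0Item           0       0       0       0       0  
                                                                                      


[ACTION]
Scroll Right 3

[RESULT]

A1:                                                                                   
       D       E       F       G       H       I       J                              
--------------------------------------------------------------------------------------
  1        0       0       0       0       0       0       0                          
  2        0       0       0       0       0       0       0                          
  3        0       0       0       0       0       0       0                          
  4        0       0       0       0       0       0       0                          
  5        0       0Item           0       0       0       0                          
  6        0       0       0       0       0       0       0                          
  7        0       0OK             0       0       0       0                          
  8      147       0       0       0       0       0       0                          
  9     4.98       0       0       0     666       0       0                          
 10        0       0       0       0       0       0       0                          
 11        0       0       0       0       0       0       0                          
 12        0       0       0       0       0       0       0                          
 13        0       0       0       0  433.14       0       0                          
 14        0       0       0       0       0       0       0                          
 15        0       0       0       0       0       0       0                          
 16        0       0       0       0       0       0       0                          
 17        0       0       0       0       0       0       0                          
 18        0       0       0       0       0       0       0                          
 19        0       0       0       0       0   84.38       0                          
 20        0Item           0       0       0       0       0                          
                                                                                      


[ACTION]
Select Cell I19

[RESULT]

I19: 84.38                                                                            
       D       E       F       G       H       I       J                              
--------------------------------------------------------------------------------------
  1        0       0       0       0       0       0       0                          
  2        0       0       0       0       0       0       0                          
  3        0       0       0       0       0       0       0                          
  4        0       0       0       0       0       0       0                          
  5        0       0Item           0       0       0       0                          
  6        0       0       0       0       0       0       0                          
  7        0       0OK             0       0       0       0                          
  8      147       0       0       0       0       0       0                          
  9     4.98       0       0       0     666       0       0                          
 10        0       0       0       0       0       0       0                          
 11        0       0       0       0       0       0       0                          
 12        0       0       0       0       0       0       0                          
 13        0       0       0       0  433.14       0       0                          
 14        0       0       0       0       0       0       0                          
 15        0       0       0       0       0       0       0                          
 16        0       0       0       0       0       0       0                          
 17        0       0       0       0       0       0       0                          
 18        0       0       0       0       0       0       0                          
 19        0       0       0       0       0 [84.38]       0                          
 20        0Item           0       0       0       0       0                          
                                                                                      


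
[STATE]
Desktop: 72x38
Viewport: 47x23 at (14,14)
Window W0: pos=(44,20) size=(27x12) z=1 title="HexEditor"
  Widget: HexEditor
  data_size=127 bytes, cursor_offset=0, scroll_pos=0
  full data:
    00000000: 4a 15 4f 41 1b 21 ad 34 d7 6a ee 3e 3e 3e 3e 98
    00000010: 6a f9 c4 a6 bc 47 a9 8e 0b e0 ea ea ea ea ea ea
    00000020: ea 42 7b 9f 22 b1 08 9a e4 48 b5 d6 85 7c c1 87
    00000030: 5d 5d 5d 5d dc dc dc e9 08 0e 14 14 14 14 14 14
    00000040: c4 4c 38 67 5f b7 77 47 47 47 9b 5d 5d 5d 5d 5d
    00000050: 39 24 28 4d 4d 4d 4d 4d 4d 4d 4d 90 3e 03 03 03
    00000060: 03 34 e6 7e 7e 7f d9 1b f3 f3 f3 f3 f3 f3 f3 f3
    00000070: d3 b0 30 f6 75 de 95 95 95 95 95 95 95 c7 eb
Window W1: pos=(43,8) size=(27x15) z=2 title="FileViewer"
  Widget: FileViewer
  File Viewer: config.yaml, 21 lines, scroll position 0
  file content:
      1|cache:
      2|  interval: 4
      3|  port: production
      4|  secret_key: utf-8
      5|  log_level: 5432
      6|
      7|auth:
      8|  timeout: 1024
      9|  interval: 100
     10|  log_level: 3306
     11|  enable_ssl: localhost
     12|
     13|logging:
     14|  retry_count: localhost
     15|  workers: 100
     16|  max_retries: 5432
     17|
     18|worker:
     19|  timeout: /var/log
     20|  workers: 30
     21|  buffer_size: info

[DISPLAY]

                             ┃  secret_key: utf
                             ┃  log_level: 5432
                             ┃                 
                             ┃auth:            
                             ┃  timeout: 1024  
                             ┃  interval: 100  
                             ┃  log_level: 3306
                             ┃  enable_ssl: loc
                             ┗━━━━━━━━━━━━━━━━━
                              ┃00000000  4A 15 
                              ┃00000010  6a f9 
                              ┃00000020  ea 42 
                              ┃00000030  5d 5d 
                              ┃00000040  c4 4c 
                              ┃00000050  39 24 
                              ┃00000060  03 34 
                              ┃00000070  d3 b0 
                              ┗━━━━━━━━━━━━━━━━
                                               
                                               
                                               
                                               
                                               


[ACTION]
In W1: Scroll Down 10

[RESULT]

                             ┃  retry_count: lo
                             ┃  workers: 100   
                             ┃  max_retries: 54
                             ┃                 
                             ┃worker:          
                             ┃  timeout: /var/l
                             ┃  workers: 30    
                             ┃  buffer_size: in
                             ┗━━━━━━━━━━━━━━━━━
                              ┃00000000  4A 15 
                              ┃00000010  6a f9 
                              ┃00000020  ea 42 
                              ┃00000030  5d 5d 
                              ┃00000040  c4 4c 
                              ┃00000050  39 24 
                              ┃00000060  03 34 
                              ┃00000070  d3 b0 
                              ┗━━━━━━━━━━━━━━━━
                                               
                                               
                                               
                                               
                                               


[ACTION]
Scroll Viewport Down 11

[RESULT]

                             ┃  workers: 100   
                             ┃  max_retries: 54
                             ┃                 
                             ┃worker:          
                             ┃  timeout: /var/l
                             ┃  workers: 30    
                             ┃  buffer_size: in
                             ┗━━━━━━━━━━━━━━━━━
                              ┃00000000  4A 15 
                              ┃00000010  6a f9 
                              ┃00000020  ea 42 
                              ┃00000030  5d 5d 
                              ┃00000040  c4 4c 
                              ┃00000050  39 24 
                              ┃00000060  03 34 
                              ┃00000070  d3 b0 
                              ┗━━━━━━━━━━━━━━━━
                                               
                                               
                                               
                                               
                                               
                                               


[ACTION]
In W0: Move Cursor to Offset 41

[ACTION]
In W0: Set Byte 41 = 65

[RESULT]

                             ┃  workers: 100   
                             ┃  max_retries: 54
                             ┃                 
                             ┃worker:          
                             ┃  timeout: /var/l
                             ┃  workers: 30    
                             ┃  buffer_size: in
                             ┗━━━━━━━━━━━━━━━━━
                              ┃00000000  4a 15 
                              ┃00000010  6a f9 
                              ┃00000020  ea 42 
                              ┃00000030  5d 5d 
                              ┃00000040  c4 4c 
                              ┃00000050  39 24 
                              ┃00000060  03 34 
                              ┃00000070  d3 b0 
                              ┗━━━━━━━━━━━━━━━━
                                               
                                               
                                               
                                               
                                               
                                               


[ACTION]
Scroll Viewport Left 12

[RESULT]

                                         ┃  wor
                                         ┃  max
                                         ┃     
                                         ┃worke
                                         ┃  tim
                                         ┃  wor
                                         ┃  buf
                                         ┗━━━━━
                                          ┃0000
                                          ┃0000
                                          ┃0000
                                          ┃0000
                                          ┃0000
                                          ┃0000
                                          ┃0000
                                          ┃0000
                                          ┗━━━━
                                               
                                               
                                               
                                               
                                               
                                               


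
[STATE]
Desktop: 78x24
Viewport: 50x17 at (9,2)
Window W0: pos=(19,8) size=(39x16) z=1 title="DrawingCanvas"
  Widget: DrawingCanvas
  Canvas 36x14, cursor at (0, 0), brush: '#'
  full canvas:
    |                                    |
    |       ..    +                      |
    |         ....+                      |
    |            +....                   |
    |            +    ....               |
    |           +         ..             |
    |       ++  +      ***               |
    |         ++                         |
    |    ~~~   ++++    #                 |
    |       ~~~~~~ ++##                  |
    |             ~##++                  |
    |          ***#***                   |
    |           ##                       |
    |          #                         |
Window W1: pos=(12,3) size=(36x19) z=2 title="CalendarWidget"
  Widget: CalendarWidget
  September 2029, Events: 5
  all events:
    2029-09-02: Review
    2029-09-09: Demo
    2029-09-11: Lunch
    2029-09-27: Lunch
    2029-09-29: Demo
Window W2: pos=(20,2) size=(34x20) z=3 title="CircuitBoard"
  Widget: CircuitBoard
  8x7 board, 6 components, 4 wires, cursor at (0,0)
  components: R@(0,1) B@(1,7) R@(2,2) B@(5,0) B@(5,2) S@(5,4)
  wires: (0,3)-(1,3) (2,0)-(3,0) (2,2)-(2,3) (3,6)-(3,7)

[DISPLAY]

           ┏━━━━━━━━━━━━━━━━━━━━━━━━━━━━━━━━┓     
   ┏━━━━━━━┃ CircuitBoard                   ┃     
   ┃ Calend┠────────────────────────────────┨     
   ┠───────┃   0 1 2 3 4 5 6 7              ┃     
   ┃       ┃0  [.]  R       ·               ┃     
   ┃Mo Tu W┃                │               ┃     
   ┃       ┃1               ·               ┃━━━┓ 
   ┃ 3  4  ┃                                ┃   ┃ 
   ┃10 11* ┃2   ·       R ─ ·               ┃───┨ 
   ┃17 18 1┃    │                           ┃   ┃ 
   ┃24 25 2┃3   ·                       · ─ ┃   ┃ 
   ┃       ┃                                ┃   ┃ 
   ┃       ┃4                               ┃   ┃ 
   ┃       ┃                                ┃   ┃ 
   ┃       ┃5   B       B       S           ┃   ┃ 
   ┃       ┃                                ┃   ┃ 
   ┃       ┃6                               ┃   ┃ 


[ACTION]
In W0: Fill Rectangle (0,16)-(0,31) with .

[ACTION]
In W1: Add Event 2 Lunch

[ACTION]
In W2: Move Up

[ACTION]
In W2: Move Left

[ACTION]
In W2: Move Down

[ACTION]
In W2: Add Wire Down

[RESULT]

           ┏━━━━━━━━━━━━━━━━━━━━━━━━━━━━━━━━┓     
   ┏━━━━━━━┃ CircuitBoard                   ┃     
   ┃ Calend┠────────────────────────────────┨     
   ┠───────┃   0 1 2 3 4 5 6 7              ┃     
   ┃       ┃0       R       ·               ┃     
   ┃Mo Tu W┃                │               ┃     
   ┃       ┃1  [.]          ·               ┃━━━┓ 
   ┃ 3  4  ┃    │                           ┃   ┃ 
   ┃10 11* ┃2   ·       R ─ ·               ┃───┨ 
   ┃17 18 1┃    │                           ┃   ┃ 
   ┃24 25 2┃3   ·                       · ─ ┃   ┃ 
   ┃       ┃                                ┃   ┃ 
   ┃       ┃4                               ┃   ┃ 
   ┃       ┃                                ┃   ┃ 
   ┃       ┃5   B       B       S           ┃   ┃ 
   ┃       ┃                                ┃   ┃ 
   ┃       ┃6                               ┃   ┃ 


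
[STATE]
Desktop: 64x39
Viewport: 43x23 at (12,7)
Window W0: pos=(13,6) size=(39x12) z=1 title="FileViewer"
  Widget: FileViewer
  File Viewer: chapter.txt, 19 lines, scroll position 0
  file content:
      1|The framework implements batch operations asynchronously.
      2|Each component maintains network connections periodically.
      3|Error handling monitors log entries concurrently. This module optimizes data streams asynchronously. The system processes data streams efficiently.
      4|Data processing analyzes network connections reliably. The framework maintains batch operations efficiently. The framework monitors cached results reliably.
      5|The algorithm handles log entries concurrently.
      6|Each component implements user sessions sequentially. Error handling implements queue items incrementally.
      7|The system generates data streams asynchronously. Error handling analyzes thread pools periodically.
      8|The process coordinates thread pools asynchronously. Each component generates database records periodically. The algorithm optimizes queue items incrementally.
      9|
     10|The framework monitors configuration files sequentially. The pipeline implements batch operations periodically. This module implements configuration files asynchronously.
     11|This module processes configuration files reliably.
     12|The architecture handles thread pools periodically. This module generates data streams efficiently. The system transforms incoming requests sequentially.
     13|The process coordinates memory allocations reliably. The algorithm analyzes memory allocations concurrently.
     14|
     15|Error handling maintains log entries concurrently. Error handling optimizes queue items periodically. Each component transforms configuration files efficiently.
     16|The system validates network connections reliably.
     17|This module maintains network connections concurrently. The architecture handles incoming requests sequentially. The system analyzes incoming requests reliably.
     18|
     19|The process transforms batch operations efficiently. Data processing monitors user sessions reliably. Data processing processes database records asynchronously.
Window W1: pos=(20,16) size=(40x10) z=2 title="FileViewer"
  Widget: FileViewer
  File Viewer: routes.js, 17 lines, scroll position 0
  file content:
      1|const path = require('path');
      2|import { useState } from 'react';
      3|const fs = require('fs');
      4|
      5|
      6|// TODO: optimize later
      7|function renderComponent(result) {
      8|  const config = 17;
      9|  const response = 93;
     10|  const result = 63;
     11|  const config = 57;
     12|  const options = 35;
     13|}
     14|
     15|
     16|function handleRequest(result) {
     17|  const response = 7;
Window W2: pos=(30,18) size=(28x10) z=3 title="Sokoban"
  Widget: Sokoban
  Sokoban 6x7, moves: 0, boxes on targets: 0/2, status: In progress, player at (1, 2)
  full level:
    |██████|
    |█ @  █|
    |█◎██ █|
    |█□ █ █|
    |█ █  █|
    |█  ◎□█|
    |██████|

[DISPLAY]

 ┃ FileViewer                          ┃   
 ┠─────────────────────────────────────┨   
 ┃The framework implements batch opera▲┃   
 ┃Each component maintains network con█┃   
 ┃Error handling monitors log entries ░┃   
 ┃Data processing analyzes network con░┃   
 ┃The algorithm handles log entries co░┃   
 ┃Each component implements user sessi░┃   
 ┃The system generates data streams as░┃   
 ┃The pr┏━━━━━━━━━━━━━━━━━━━━━━━━━━━━━━━━━━
 ┗━━━━━━┃ FileViewer                       
        ┠─────────┏━━━━━━━━━━━━━━━━━━━━━━━━
        ┃const pat┃ Sokoban                
        ┃import { ┠────────────────────────
        ┃const fs ┃██████                  
        ┃         ┃█ @  █                  
        ┃         ┃█◎██ █                  
        ┃// TODO: ┃█□ █ █                  
        ┗━━━━━━━━━┃█ █  █                  
                  ┃█  ◎□█                  
                  ┗━━━━━━━━━━━━━━━━━━━━━━━━
                                           
                                           


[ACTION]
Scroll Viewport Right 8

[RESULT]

iewer                          ┃           
───────────────────────────────┨           
amework implements batch opera▲┃           
omponent maintains network con█┃           
handling monitors log entries ░┃           
rocessing analyzes network con░┃           
gorithm handles log entries co░┃           
omponent implements user sessi░┃           
stem generates data streams as░┃           
┏━━━━━━━━━━━━━━━━━━━━━━━━━━━━━━━━━━━━━━┓   
┃ FileViewer                           ┃   
┠─────────┏━━━━━━━━━━━━━━━━━━━━━━━━━━┓─┨   
┃const pat┃ Sokoban                  ┃▲┃   
┃import { ┠──────────────────────────┨█┃   
┃const fs ┃██████                    ┃░┃   
┃         ┃█ @  █                    ┃░┃   
┃         ┃█◎██ █                    ┃░┃   
┃// TODO: ┃█□ █ █                    ┃▼┃   
┗━━━━━━━━━┃█ █  █                    ┃━┛   
          ┃█  ◎□█                    ┃     
          ┗━━━━━━━━━━━━━━━━━━━━━━━━━━┛     
                                           
                                           


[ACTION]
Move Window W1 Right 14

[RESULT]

iewer                          ┃           
───────────────────────────────┨           
amework implements batch opera▲┃           
omponent maintains network con█┃           
handling monitors log entries ░┃           
rocessing analyzes network con░┃           
gorithm handles log entries co░┃           
omponent implements user sessi░┃           
stem generates data streams as░┃           
oces┏━━━━━━━━━━━━━━━━━━━━━━━━━━━━━━━━━━━━━━
━━━━┃ FileViewer                           
    ┠─────┏━━━━━━━━━━━━━━━━━━━━━━━━━━┓─────
    ┃const┃ Sokoban                  ┃    ▲
    ┃impor┠──────────────────────────┨    █
    ┃const┃██████                    ┃    ░
    ┃     ┃█ @  █                    ┃    ░
    ┃     ┃█◎██ █                    ┃    ░
    ┃// TO┃█□ █ █                    ┃    ▼
    ┗━━━━━┃█ █  █                    ┃━━━━━
          ┃█  ◎□█                    ┃     
          ┗━━━━━━━━━━━━━━━━━━━━━━━━━━┛     
                                           
                                           


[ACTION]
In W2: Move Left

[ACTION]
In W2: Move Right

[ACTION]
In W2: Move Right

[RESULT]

iewer                          ┃           
───────────────────────────────┨           
amework implements batch opera▲┃           
omponent maintains network con█┃           
handling monitors log entries ░┃           
rocessing analyzes network con░┃           
gorithm handles log entries co░┃           
omponent implements user sessi░┃           
stem generates data streams as░┃           
oces┏━━━━━━━━━━━━━━━━━━━━━━━━━━━━━━━━━━━━━━
━━━━┃ FileViewer                           
    ┠─────┏━━━━━━━━━━━━━━━━━━━━━━━━━━┓─────
    ┃const┃ Sokoban                  ┃    ▲
    ┃impor┠──────────────────────────┨    █
    ┃const┃██████                    ┃    ░
    ┃     ┃█  @ █                    ┃    ░
    ┃     ┃█◎██ █                    ┃    ░
    ┃// TO┃█□ █ █                    ┃    ▼
    ┗━━━━━┃█ █  █                    ┃━━━━━
          ┃█  ◎□█                    ┃     
          ┗━━━━━━━━━━━━━━━━━━━━━━━━━━┛     
                                           
                                           
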